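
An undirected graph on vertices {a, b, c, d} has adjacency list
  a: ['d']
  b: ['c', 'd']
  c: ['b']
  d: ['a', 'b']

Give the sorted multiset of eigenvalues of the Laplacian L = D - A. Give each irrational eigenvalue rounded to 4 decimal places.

Reading degrees in the order [a, b, c, d] gives [1, 2, 1, 2]; set D = diag(1, 2, 1, 2) and form L = D - A. Diagonalising L (or applying a numerical eigensolver to the 4x4 matrix) gives the spectrum above. The single zero eigenvalue shows the graph is connected. There is one zero in the spectrum, matching the 1 component.

[0, 0.5858, 2, 3.4142]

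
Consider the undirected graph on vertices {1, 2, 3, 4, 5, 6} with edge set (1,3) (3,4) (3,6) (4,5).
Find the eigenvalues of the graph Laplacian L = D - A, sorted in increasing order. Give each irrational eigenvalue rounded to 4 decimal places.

[0, 0, 0.5188, 1, 2.3111, 4.1701]

Reading degrees in the order [1, 2, 3, 4, 5, 6] gives [1, 0, 3, 2, 1, 1]; set D = diag(1, 0, 3, 2, 1, 1) and form L = D - A. The multiplicity of 0 as a Laplacian eigenvalue equals the number of connected components. The 2 zero eigenvalues correspond to the 2 connected components. The eigenvalues sum to 8, which equals trace(L) = 2|E|. There are 2 zeros in the spectrum, matching the 2 components.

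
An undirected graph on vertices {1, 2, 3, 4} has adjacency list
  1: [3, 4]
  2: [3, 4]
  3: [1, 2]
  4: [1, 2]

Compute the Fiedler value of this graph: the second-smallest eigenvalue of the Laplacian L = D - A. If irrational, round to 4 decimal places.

2

Each diagonal entry of L is the vertex degree and each off-diagonal entry is -1 where an edge is present, 0 otherwise; in the order [1, 2, 3, 4] the diagonal is [2, 2, 2, 2]. Computing the eigenvalues of L and sorting gives [0, 2, 2, 4]. The Fiedler value lambda_2 = 2 is strictly positive, so the graph is connected. The eigenvalues sum to 8, which equals trace(L) = 2|E|. There is one zero in the spectrum, matching the 1 component.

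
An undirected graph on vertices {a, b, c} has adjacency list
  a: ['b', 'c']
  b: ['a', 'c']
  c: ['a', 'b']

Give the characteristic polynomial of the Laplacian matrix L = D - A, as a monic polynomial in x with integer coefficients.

x^3 - 6x^2 + 9x

With the vertex order [a, b, c], the degrees are [2, 2, 2], giving D = diag(2, 2, 2) and L = D - A. The eigenvalues of L are [0, 3, 3]; the characteristic polynomial is the product of (x - lambda_i), which multiplies out to x^3 - 6x^2 + 9x. The coefficient of x^2 equals -trace(L) = -6, matching the sum of degrees. There is one zero in the spectrum, matching the 1 component. The largest eigenvalue, 3, is at most the vertex count 3.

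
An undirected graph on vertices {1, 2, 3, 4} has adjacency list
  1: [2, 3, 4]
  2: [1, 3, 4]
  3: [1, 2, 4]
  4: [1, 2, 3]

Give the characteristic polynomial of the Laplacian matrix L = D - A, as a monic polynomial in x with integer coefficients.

With the vertex order [1, 2, 3, 4], the degrees are [3, 3, 3, 3], giving D = diag(3, 3, 3, 3) and L = D - A. Computing det(xI - L) by cofactor expansion (or equivalently via sum-over-permutations) gives x^4 - 12x^3 + 48x^2 - 64x. The coefficient of x^3 equals -trace(L) = -12, matching the sum of degrees. The eigenvalues sum to 12, which equals trace(L) = 2|E|.

x^4 - 12x^3 + 48x^2 - 64x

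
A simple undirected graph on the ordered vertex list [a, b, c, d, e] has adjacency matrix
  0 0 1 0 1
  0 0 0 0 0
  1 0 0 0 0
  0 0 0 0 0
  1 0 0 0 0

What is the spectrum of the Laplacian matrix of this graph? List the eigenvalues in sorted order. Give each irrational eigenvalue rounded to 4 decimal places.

[0, 0, 0, 1, 3]

Reading degrees in the order [a, b, c, d, e] gives [2, 0, 1, 0, 1]; set D = diag(2, 0, 1, 0, 1) and form L = D - A. Since every row of L sums to 0, the all-ones vector is in the kernel and 0 is an eigenvalue. The 3 zero eigenvalues correspond to the 3 connected components.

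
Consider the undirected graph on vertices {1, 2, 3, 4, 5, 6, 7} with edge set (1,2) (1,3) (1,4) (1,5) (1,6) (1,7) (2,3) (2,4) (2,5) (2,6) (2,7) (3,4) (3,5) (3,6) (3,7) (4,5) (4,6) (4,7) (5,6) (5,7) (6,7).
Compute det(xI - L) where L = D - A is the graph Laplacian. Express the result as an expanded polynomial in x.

x^7 - 42x^6 + 735x^5 - 6860x^4 + 36015x^3 - 100842x^2 + 117649x

Each diagonal entry of L is the vertex degree and each off-diagonal entry is -1 where an edge is present, 0 otherwise; in the order [1, 2, 3, 4, 5, 6, 7] the diagonal is [6, 6, 6, 6, 6, 6, 6]. The eigenvalues of L are [0, 7, 7, 7, 7, 7, 7]; the characteristic polynomial is the product of (x - lambda_i), which multiplies out to x^7 - 42x^6 + 735x^5 - 6860x^4 + 36015x^3 - 100842x^2 + 117649x. Since p(0) = det(-L) = 0, x divides p(x). The eigenvalues sum to 42, which equals trace(L) = 2|E|.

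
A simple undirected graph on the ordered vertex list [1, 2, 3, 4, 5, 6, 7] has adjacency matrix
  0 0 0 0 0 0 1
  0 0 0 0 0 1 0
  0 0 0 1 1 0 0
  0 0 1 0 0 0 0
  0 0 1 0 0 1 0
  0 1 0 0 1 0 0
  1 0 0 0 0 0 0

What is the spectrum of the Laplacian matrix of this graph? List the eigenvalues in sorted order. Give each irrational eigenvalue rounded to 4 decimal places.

[0, 0, 0.3820, 1.3820, 2, 2.6180, 3.6180]

Each diagonal entry of L is the vertex degree and each off-diagonal entry is -1 where an edge is present, 0 otherwise; in the order [1, 2, 3, 4, 5, 6, 7] the diagonal is [1, 1, 2, 1, 2, 2, 1]. Since every row of L sums to 0, the all-ones vector is in the kernel and 0 is an eigenvalue. The 2 zero eigenvalues correspond to the 2 connected components. The largest eigenvalue, 3.6180, is at most the vertex count 7.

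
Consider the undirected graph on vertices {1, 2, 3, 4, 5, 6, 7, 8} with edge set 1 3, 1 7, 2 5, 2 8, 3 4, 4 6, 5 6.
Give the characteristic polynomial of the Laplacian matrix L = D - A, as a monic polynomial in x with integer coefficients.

Reading degrees in the order [1, 2, 3, 4, 5, 6, 7, 8] gives [2, 2, 2, 2, 2, 2, 1, 1]; set D = diag(2, 2, 2, 2, 2, 2, 1, 1) and form L = D - A. Computing det(xI - L) by cofactor expansion (or equivalently via sum-over-permutations) gives x^8 - 14x^7 + 78x^6 - 220x^5 + 330x^4 - 252x^3 + 84x^2 - 8x. The constant term is 0 because L is singular (the all-ones vector lies in its kernel). The largest eigenvalue, 3.8478, is at most the vertex count 8.

x^8 - 14x^7 + 78x^6 - 220x^5 + 330x^4 - 252x^3 + 84x^2 - 8x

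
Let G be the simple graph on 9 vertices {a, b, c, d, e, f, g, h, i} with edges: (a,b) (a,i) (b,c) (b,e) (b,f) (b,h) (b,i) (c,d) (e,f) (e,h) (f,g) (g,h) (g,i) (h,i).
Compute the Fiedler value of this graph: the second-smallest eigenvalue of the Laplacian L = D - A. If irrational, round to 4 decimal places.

Reading degrees in the order [a, b, c, d, e, f, g, h, i] gives [2, 6, 2, 1, 3, 3, 3, 4, 4]; set D = diag(2, 6, 2, 1, 3, 3, 3, 4, 4) and form L = D - A. The sorted Laplacian eigenvalues are [0, 0.4320, 1.6666, 2.4165, 2.7065, 3.2672, 4.8719, 5.4295, 7.2099]; the algebraic connectivity is the second entry, 0.4320. By the matrix-tree theorem the graph has (1/9) * product of the nonzero eigenvalues = 326 spanning trees.

0.4320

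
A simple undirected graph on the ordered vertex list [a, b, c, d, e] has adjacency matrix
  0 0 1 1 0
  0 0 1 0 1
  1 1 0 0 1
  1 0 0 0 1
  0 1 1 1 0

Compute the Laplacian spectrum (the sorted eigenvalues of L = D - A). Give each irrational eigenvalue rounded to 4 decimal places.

[0, 1.3820, 2.3820, 3.6180, 4.6180]

Reading degrees in the order [a, b, c, d, e] gives [2, 2, 3, 2, 3]; set D = diag(2, 2, 3, 2, 3) and form L = D - A. L is symmetric positive semidefinite, so every eigenvalue is real and nonnegative. The largest eigenvalue, 4.6180, is at most the vertex count 5.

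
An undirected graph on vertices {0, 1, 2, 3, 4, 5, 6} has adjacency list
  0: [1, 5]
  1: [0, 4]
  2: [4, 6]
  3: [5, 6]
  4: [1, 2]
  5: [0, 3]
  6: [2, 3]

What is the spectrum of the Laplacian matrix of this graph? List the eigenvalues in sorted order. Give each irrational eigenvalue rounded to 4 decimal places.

[0, 0.7530, 0.7530, 2.4450, 2.4450, 3.8019, 3.8019]

With the vertex order [0, 1, 2, 3, 4, 5, 6], the degrees are [2, 2, 2, 2, 2, 2, 2], giving D = diag(2, 2, 2, 2, 2, 2, 2) and L = D - A. The multiplicity of 0 as a Laplacian eigenvalue equals the number of connected components. The single zero eigenvalue shows the graph is connected. The largest eigenvalue, 3.8019, is at most the vertex count 7.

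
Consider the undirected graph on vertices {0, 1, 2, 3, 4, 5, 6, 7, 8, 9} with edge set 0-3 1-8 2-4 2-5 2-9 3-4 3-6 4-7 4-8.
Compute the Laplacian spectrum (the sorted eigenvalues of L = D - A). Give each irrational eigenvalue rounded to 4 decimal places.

[0, 0.2679, 0.3426, 0.7482, 1, 1, 2.2345, 3.1746, 3.7321, 5.5002]

With the vertex order [0, 1, 2, 3, 4, 5, 6, 7, 8, 9], the degrees are [1, 1, 3, 3, 4, 1, 1, 1, 2, 1], giving D = diag(1, 1, 3, 3, 4, 1, 1, 1, 2, 1) and L = D - A. The multiplicity of 0 as a Laplacian eigenvalue equals the number of connected components. The single zero eigenvalue shows the graph is connected. The largest eigenvalue, 5.5002, is at most the vertex count 10. By the matrix-tree theorem the graph has (1/10) * product of the nonzero eigenvalues = 1 spanning tree.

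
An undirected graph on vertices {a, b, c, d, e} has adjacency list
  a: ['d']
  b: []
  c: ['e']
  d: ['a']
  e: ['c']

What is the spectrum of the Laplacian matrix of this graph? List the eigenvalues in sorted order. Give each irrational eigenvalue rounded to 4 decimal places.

[0, 0, 0, 2, 2]

With the vertex order [a, b, c, d, e], the degrees are [1, 0, 1, 1, 1], giving D = diag(1, 0, 1, 1, 1) and L = D - A. The multiplicity of 0 as a Laplacian eigenvalue equals the number of connected components. The 3 zero eigenvalues correspond to the 3 connected components. The eigenvalues sum to 4, which equals trace(L) = 2|E|.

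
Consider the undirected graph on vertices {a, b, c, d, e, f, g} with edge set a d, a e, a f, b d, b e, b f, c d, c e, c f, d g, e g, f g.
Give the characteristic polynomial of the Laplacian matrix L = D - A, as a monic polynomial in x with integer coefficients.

x^7 - 24x^6 + 234x^5 - 1192x^4 + 3357x^3 - 4968x^2 + 3024x

Each diagonal entry of L is the vertex degree and each off-diagonal entry is -1 where an edge is present, 0 otherwise; in the order [a, b, c, d, e, f, g] the diagonal is [3, 3, 3, 4, 4, 4, 3]. Computing det(xI - L) by cofactor expansion (or equivalently via sum-over-permutations) gives x^7 - 24x^6 + 234x^5 - 1192x^4 + 3357x^3 - 4968x^2 + 3024x. The constant term is 0 because L is singular (the all-ones vector lies in its kernel). By the matrix-tree theorem the graph has (1/7) * product of the nonzero eigenvalues = 432 spanning trees.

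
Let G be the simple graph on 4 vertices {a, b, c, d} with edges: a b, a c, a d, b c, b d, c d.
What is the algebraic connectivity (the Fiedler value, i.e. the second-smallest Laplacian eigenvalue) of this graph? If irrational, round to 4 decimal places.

Reading degrees in the order [a, b, c, d] gives [3, 3, 3, 3]; set D = diag(3, 3, 3, 3) and form L = D - A. The smallest Laplacian eigenvalue is always 0. The next one, lambda_2 = 4, measures how hard the graph is to disconnect: larger values mean better connectivity. The eigenvalues sum to 12, which equals trace(L) = 2|E|.

4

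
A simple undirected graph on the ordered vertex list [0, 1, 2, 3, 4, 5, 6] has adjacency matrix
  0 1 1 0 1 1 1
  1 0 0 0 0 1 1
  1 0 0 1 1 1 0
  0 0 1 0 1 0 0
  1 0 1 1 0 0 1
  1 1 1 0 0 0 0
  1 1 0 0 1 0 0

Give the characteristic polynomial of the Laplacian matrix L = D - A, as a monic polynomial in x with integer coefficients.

x^7 - 24x^6 + 232x^5 - 1150x^4 + 3062x^3 - 4116x^2 + 2156x

With the vertex order [0, 1, 2, 3, 4, 5, 6], the degrees are [5, 3, 4, 2, 4, 3, 3], giving D = diag(5, 3, 4, 2, 4, 3, 3) and L = D - A. Computing det(xI - L) by cofactor expansion (or equivalently via sum-over-permutations) gives x^7 - 24x^6 + 232x^5 - 1150x^4 + 3062x^3 - 4116x^2 + 2156x. Since p(0) = det(-L) = 0, x divides p(x).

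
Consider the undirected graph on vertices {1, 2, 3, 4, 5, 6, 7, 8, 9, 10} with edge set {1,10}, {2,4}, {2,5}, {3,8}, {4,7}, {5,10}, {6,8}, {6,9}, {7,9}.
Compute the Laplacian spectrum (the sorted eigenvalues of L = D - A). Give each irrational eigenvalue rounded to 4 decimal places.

Reading degrees in the order [1, 2, 3, 4, 5, 6, 7, 8, 9, 10] gives [1, 2, 1, 2, 2, 2, 2, 2, 2, 2]; set D = diag(1, 2, 1, 2, 2, 2, 2, 2, 2, 2) and form L = D - A. Since every row of L sums to 0, the all-ones vector is in the kernel and 0 is an eigenvalue. There is one zero in the spectrum, matching the 1 component. By the matrix-tree theorem the graph has (1/10) * product of the nonzero eigenvalues = 1 spanning tree.

[0, 0.0979, 0.3820, 0.8244, 1.3820, 2, 2.6180, 3.1756, 3.6180, 3.9021]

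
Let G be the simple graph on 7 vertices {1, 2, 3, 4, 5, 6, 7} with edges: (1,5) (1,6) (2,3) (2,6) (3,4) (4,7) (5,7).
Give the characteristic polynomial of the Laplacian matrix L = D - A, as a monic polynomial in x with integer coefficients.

Reading degrees in the order [1, 2, 3, 4, 5, 6, 7] gives [2, 2, 2, 2, 2, 2, 2]; set D = diag(2, 2, 2, 2, 2, 2, 2) and form L = D - A. L has integer entries, so p(x) = det(xI - L) has integer coefficients. Expanding the determinant yields x^7 - 14x^6 + 77x^5 - 210x^4 + 294x^3 - 196x^2 + 49x. The coefficient of x^6 equals -trace(L) = -14, matching the sum of degrees. By the matrix-tree theorem the graph has (1/7) * product of the nonzero eigenvalues = 7 spanning trees.

x^7 - 14x^6 + 77x^5 - 210x^4 + 294x^3 - 196x^2 + 49x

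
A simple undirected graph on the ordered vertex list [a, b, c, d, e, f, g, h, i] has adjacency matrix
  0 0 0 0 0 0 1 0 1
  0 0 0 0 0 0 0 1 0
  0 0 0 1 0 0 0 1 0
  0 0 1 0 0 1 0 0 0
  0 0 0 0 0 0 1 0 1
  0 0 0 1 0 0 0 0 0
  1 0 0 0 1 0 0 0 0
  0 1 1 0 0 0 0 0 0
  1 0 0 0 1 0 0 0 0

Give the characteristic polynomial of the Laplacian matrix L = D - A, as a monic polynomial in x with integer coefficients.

With the vertex order [a, b, c, d, e, f, g, h, i], the degrees are [2, 1, 2, 2, 2, 1, 2, 2, 2], giving D = diag(2, 1, 2, 2, 2, 1, 2, 2, 2) and L = D - A. Computing det(xI - L) by cofactor expansion (or equivalently via sum-over-permutations) gives x^9 - 16x^8 + 105x^7 - 364x^6 + 713x^5 - 776x^4 + 420x^3 - 80x^2. The coefficient of x^8 equals -trace(L) = -16, matching the sum of degrees. The largest eigenvalue, 4, is at most the vertex count 9. There are 2 zeros in the spectrum, matching the 2 components.

x^9 - 16x^8 + 105x^7 - 364x^6 + 713x^5 - 776x^4 + 420x^3 - 80x^2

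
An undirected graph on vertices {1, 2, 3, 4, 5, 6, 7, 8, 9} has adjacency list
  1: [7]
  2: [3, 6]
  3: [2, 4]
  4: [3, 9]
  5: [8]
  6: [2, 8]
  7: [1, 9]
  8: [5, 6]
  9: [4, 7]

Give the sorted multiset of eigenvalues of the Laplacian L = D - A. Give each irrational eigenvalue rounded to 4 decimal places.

With the vertex order [1, 2, 3, 4, 5, 6, 7, 8, 9], the degrees are [1, 2, 2, 2, 1, 2, 2, 2, 2], giving D = diag(1, 2, 2, 2, 1, 2, 2, 2, 2) and L = D - A. Diagonalising L (or applying a numerical eigensolver to the 9x9 matrix) gives the spectrum above. The eigenvalues sum to 16, which equals trace(L) = 2|E|.

[0, 0.1206, 0.4679, 1, 1.6527, 2.3473, 3, 3.5321, 3.8794]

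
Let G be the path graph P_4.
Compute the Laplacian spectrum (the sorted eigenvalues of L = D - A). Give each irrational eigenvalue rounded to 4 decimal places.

[0, 0.5858, 2, 3.4142]

The graph has 4 vertices and degree multiset [2, 2, 1, 1]; D is the diagonal matrix of degrees and L = D - A. The multiplicity of 0 as a Laplacian eigenvalue equals the number of connected components. The eigenvalues sum to 6, which equals trace(L) = 2|E|.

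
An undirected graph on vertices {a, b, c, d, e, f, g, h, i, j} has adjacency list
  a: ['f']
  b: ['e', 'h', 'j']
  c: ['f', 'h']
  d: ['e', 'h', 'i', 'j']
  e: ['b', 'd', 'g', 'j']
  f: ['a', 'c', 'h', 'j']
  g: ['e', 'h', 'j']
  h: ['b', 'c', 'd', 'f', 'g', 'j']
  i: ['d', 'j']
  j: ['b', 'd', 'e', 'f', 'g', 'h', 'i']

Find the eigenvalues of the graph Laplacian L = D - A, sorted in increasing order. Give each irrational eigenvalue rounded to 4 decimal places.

[0, 0.7145, 1.5133, 1.8907, 3, 4, 4.3083, 5.0841, 7.3846, 8.1046]

With the vertex order [a, b, c, d, e, f, g, h, i, j], the degrees are [1, 3, 2, 4, 4, 4, 3, 6, 2, 7], giving D = diag(1, 3, 2, 4, 4, 4, 3, 6, 2, 7) and L = D - A. Since every row of L sums to 0, the all-ones vector is in the kernel and 0 is an eigenvalue. There is one zero in the spectrum, matching the 1 component. The eigenvalues sum to 36, which equals trace(L) = 2|E|.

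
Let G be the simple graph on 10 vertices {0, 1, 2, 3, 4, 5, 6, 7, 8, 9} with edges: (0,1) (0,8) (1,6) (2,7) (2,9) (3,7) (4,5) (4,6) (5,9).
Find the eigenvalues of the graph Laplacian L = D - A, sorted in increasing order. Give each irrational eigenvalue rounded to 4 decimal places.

Reading degrees in the order [0, 1, 2, 3, 4, 5, 6, 7, 8, 9] gives [2, 2, 2, 1, 2, 2, 2, 2, 1, 2]; set D = diag(2, 2, 2, 1, 2, 2, 2, 2, 1, 2) and form L = D - A. L is symmetric positive semidefinite, so every eigenvalue is real and nonnegative. The largest eigenvalue, 3.9021, is at most the vertex count 10. By the matrix-tree theorem the graph has (1/10) * product of the nonzero eigenvalues = 1 spanning tree.

[0, 0.0979, 0.3820, 0.8244, 1.3820, 2, 2.6180, 3.1756, 3.6180, 3.9021]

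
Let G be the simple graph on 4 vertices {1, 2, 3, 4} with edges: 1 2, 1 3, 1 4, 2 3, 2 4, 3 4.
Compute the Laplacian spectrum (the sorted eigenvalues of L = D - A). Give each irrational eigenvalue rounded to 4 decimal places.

With the vertex order [1, 2, 3, 4], the degrees are [3, 3, 3, 3], giving D = diag(3, 3, 3, 3) and L = D - A. L is symmetric positive semidefinite, so every eigenvalue is real and nonnegative. The single zero eigenvalue shows the graph is connected. The eigenvalues sum to 12, which equals trace(L) = 2|E|. The largest eigenvalue, 4, is at most the vertex count 4.

[0, 4, 4, 4]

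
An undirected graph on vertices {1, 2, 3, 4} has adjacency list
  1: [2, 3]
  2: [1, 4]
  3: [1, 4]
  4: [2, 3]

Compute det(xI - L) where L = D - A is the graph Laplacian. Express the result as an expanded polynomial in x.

x^4 - 8x^3 + 20x^2 - 16x

With the vertex order [1, 2, 3, 4], the degrees are [2, 2, 2, 2], giving D = diag(2, 2, 2, 2) and L = D - A. L has integer entries, so p(x) = det(xI - L) has integer coefficients. Expanding the determinant yields x^4 - 8x^3 + 20x^2 - 16x. Since p(0) = det(-L) = 0, x divides p(x). There is one zero in the spectrum, matching the 1 component.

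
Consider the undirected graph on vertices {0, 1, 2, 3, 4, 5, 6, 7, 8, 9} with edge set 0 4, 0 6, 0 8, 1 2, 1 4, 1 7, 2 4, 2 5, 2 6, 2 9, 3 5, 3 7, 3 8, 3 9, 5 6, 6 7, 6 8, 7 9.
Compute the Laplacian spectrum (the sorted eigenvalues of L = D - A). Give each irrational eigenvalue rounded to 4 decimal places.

[0, 1.6599, 1.7311, 2.6371, 3.3624, 4, 4.3922, 5, 6.1919, 7.0255]

Reading degrees in the order [0, 1, 2, 3, 4, 5, 6, 7, 8, 9] gives [3, 3, 5, 4, 3, 3, 5, 4, 3, 3]; set D = diag(3, 3, 5, 4, 3, 3, 5, 4, 3, 3) and form L = D - A. The multiplicity of 0 as a Laplacian eigenvalue equals the number of connected components. There is one zero in the spectrum, matching the 1 component.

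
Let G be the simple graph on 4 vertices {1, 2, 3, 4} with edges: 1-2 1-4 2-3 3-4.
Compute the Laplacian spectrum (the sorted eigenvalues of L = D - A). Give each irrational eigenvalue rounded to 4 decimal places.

Reading degrees in the order [1, 2, 3, 4] gives [2, 2, 2, 2]; set D = diag(2, 2, 2, 2) and form L = D - A. L is symmetric positive semidefinite, so every eigenvalue is real and nonnegative. The single zero eigenvalue shows the graph is connected. By the matrix-tree theorem the graph has (1/4) * product of the nonzero eigenvalues = 4 spanning trees.

[0, 2, 2, 4]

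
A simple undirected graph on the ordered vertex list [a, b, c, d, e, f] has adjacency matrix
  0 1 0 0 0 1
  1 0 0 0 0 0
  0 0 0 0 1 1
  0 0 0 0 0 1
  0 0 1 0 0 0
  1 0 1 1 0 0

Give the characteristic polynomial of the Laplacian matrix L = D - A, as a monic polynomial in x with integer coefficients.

x^6 - 10x^5 + 35x^4 - 52x^3 + 31x^2 - 6x

Each diagonal entry of L is the vertex degree and each off-diagonal entry is -1 where an edge is present, 0 otherwise; in the order [a, b, c, d, e, f] the diagonal is [2, 1, 2, 1, 1, 3]. Computing det(xI - L) by cofactor expansion (or equivalently via sum-over-permutations) gives x^6 - 10x^5 + 35x^4 - 52x^3 + 31x^2 - 6x. The constant term is 0 because L is singular (the all-ones vector lies in its kernel). There is one zero in the spectrum, matching the 1 component.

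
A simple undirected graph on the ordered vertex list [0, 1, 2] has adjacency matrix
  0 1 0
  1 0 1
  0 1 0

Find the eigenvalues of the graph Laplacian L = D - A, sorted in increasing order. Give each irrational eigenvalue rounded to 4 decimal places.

[0, 1, 3]

Reading degrees in the order [0, 1, 2] gives [1, 2, 1]; set D = diag(1, 2, 1) and form L = D - A. Diagonalising L (or applying a numerical eigensolver to the 3x3 matrix) gives the spectrum above. The eigenvalues sum to 4, which equals trace(L) = 2|E|.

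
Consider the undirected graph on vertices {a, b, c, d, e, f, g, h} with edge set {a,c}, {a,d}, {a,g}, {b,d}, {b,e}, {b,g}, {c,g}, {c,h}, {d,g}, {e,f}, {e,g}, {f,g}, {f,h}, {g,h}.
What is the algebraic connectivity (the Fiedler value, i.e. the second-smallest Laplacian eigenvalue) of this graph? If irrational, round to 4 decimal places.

1.7530

Each diagonal entry of L is the vertex degree and each off-diagonal entry is -1 where an edge is present, 0 otherwise; in the order [a, b, c, d, e, f, g, h] the diagonal is [3, 3, 3, 3, 3, 3, 7, 3]. The smallest Laplacian eigenvalue is always 0. The next one, lambda_2 = 1.7530, measures how hard the graph is to disconnect: larger values mean better connectivity. The largest eigenvalue, 8, is at most the vertex count 8.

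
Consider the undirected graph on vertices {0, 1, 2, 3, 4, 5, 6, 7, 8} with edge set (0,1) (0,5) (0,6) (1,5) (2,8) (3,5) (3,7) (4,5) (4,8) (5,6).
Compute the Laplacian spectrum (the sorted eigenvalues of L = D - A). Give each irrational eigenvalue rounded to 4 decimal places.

Each diagonal entry of L is the vertex degree and each off-diagonal entry is -1 where an edge is present, 0 otherwise; in the order [0, 1, 2, 3, 4, 5, 6, 7, 8] the diagonal is [3, 2, 1, 2, 2, 5, 2, 1, 2]. Diagonalising L (or applying a numerical eigensolver to the 9x9 matrix) gives the spectrum above. The eigenvalues sum to 20, which equals trace(L) = 2|E|.

[0, 0.2483, 0.5063, 1.4950, 2, 2.4702, 3.1767, 4, 6.1036]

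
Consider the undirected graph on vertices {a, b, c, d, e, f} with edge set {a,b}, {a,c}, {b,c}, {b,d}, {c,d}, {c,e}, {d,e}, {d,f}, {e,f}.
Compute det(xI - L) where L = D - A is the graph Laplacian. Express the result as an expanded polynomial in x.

x^6 - 18x^5 + 124x^4 - 404x^3 + 611x^2 - 330x

Each diagonal entry of L is the vertex degree and each off-diagonal entry is -1 where an edge is present, 0 otherwise; in the order [a, b, c, d, e, f] the diagonal is [2, 3, 4, 4, 3, 2]. Computing det(xI - L) by cofactor expansion (or equivalently via sum-over-permutations) gives x^6 - 18x^5 + 124x^4 - 404x^3 + 611x^2 - 330x. Since p(0) = det(-L) = 0, x divides p(x).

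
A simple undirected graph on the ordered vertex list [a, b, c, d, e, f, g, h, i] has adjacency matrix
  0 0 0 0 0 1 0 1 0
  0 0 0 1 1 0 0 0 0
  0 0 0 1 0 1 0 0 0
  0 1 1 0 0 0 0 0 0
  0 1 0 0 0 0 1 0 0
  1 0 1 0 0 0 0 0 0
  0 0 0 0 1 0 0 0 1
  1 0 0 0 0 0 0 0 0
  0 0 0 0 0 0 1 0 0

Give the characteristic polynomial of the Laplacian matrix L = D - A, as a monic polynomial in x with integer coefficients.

x^9 - 16x^8 + 105x^7 - 364x^6 + 715x^5 - 792x^4 + 462x^3 - 120x^2 + 9x

Each diagonal entry of L is the vertex degree and each off-diagonal entry is -1 where an edge is present, 0 otherwise; in the order [a, b, c, d, e, f, g, h, i] the diagonal is [2, 2, 2, 2, 2, 2, 2, 1, 1]. Computing det(xI - L) by cofactor expansion (or equivalently via sum-over-permutations) gives x^9 - 16x^8 + 105x^7 - 364x^6 + 715x^5 - 792x^4 + 462x^3 - 120x^2 + 9x. Since p(0) = det(-L) = 0, x divides p(x). By the matrix-tree theorem the graph has (1/9) * product of the nonzero eigenvalues = 1 spanning tree.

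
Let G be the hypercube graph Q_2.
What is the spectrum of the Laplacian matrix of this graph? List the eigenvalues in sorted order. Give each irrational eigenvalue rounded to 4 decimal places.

[0, 2, 2, 4]

The graph has 4 vertices and degree multiset [2, 2, 2, 2]; D is the diagonal matrix of degrees and L = D - A. Diagonalising L (or applying a numerical eigensolver to the 4x4 matrix) gives the spectrum above. The single zero eigenvalue shows the graph is connected.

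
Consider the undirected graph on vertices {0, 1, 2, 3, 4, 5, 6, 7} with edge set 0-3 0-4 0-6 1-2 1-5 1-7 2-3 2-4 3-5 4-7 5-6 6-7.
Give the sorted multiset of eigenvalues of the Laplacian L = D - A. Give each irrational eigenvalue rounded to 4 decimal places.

Reading degrees in the order [0, 1, 2, 3, 4, 5, 6, 7] gives [3, 3, 3, 3, 3, 3, 3, 3]; set D = diag(3, 3, 3, 3, 3, 3, 3, 3) and form L = D - A. L is symmetric positive semidefinite, so every eigenvalue is real and nonnegative. The single zero eigenvalue shows the graph is connected. The eigenvalues sum to 24, which equals trace(L) = 2|E|.

[0, 2, 2, 2, 4, 4, 4, 6]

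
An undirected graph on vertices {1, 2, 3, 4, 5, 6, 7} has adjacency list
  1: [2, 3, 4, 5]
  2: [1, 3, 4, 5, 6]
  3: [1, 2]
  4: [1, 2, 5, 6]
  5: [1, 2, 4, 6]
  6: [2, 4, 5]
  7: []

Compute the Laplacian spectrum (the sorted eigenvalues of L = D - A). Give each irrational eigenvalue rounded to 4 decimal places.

Reading degrees in the order [1, 2, 3, 4, 5, 6, 7] gives [4, 5, 2, 4, 4, 3, 0]; set D = diag(4, 5, 2, 4, 4, 3, 0) and form L = D - A. Diagonalising L (or applying a numerical eigensolver to the 7x7 matrix) gives the spectrum above. The 2 zero eigenvalues correspond to the 2 connected components. The eigenvalues sum to 22, which equals trace(L) = 2|E|.

[0, 0, 1.8299, 3.6889, 5, 5.4812, 6]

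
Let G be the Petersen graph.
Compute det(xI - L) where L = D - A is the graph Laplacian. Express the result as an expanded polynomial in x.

The graph has 10 vertices and degree multiset [3, 3, 3, 3, 3, 3, 3, 3, 3, 3]; D is the diagonal matrix of degrees and L = D - A. Computing det(xI - L) by cofactor expansion (or equivalently via sum-over-permutations) gives x^10 - 30x^9 + 390x^8 - 2880x^7 + 13305x^6 - 39882x^5 + 77640x^4 - 94800x^3 + 66000x^2 - 20000x. Since p(0) = det(-L) = 0, x divides p(x).

x^10 - 30x^9 + 390x^8 - 2880x^7 + 13305x^6 - 39882x^5 + 77640x^4 - 94800x^3 + 66000x^2 - 20000x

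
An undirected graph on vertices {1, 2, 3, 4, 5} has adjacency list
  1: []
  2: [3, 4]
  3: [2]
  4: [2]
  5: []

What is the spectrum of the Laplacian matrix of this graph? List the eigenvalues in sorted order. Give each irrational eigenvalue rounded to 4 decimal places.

[0, 0, 0, 1, 3]

Each diagonal entry of L is the vertex degree and each off-diagonal entry is -1 where an edge is present, 0 otherwise; in the order [1, 2, 3, 4, 5] the diagonal is [0, 2, 1, 1, 0]. Diagonalising L (or applying a numerical eigensolver to the 5x5 matrix) gives the spectrum above. The 3 zero eigenvalues correspond to the 3 connected components. The largest eigenvalue, 3, is at most the vertex count 5.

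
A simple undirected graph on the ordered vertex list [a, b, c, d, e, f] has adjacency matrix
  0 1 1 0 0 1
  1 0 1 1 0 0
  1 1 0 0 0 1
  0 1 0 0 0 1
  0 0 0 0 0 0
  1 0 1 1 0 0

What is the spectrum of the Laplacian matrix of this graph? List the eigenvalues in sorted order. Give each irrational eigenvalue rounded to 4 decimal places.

Each diagonal entry of L is the vertex degree and each off-diagonal entry is -1 where an edge is present, 0 otherwise; in the order [a, b, c, d, e, f] the diagonal is [3, 3, 3, 2, 0, 3]. L is symmetric positive semidefinite, so every eigenvalue is real and nonnegative. The 2 zero eigenvalues correspond to the 2 connected components. The largest eigenvalue, 5, is at most the vertex count 6.

[0, 0, 2, 3, 4, 5]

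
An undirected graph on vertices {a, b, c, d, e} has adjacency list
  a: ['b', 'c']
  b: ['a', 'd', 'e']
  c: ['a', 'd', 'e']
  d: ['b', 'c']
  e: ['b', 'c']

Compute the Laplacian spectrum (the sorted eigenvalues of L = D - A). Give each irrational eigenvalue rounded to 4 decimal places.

Reading degrees in the order [a, b, c, d, e] gives [2, 3, 3, 2, 2]; set D = diag(2, 3, 3, 2, 2) and form L = D - A. Diagonalising L (or applying a numerical eigensolver to the 5x5 matrix) gives the spectrum above. The single zero eigenvalue shows the graph is connected. There is one zero in the spectrum, matching the 1 component. The eigenvalues sum to 12, which equals trace(L) = 2|E|.

[0, 2, 2, 3, 5]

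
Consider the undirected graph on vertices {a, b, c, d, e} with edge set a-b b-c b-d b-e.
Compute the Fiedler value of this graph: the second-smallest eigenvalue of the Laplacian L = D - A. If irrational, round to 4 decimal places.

1

Reading degrees in the order [a, b, c, d, e] gives [1, 4, 1, 1, 1]; set D = diag(1, 4, 1, 1, 1) and form L = D - A. The sorted Laplacian eigenvalues are [0, 1, 1, 1, 5]; the algebraic connectivity is the second entry, 1. The largest eigenvalue, 5, is at most the vertex count 5. By the matrix-tree theorem the graph has (1/5) * product of the nonzero eigenvalues = 1 spanning tree.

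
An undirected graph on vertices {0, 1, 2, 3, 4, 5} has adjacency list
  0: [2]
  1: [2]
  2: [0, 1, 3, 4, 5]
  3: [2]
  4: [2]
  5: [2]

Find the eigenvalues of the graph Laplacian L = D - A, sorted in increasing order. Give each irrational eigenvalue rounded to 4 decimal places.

[0, 1, 1, 1, 1, 6]

Reading degrees in the order [0, 1, 2, 3, 4, 5] gives [1, 1, 5, 1, 1, 1]; set D = diag(1, 1, 5, 1, 1, 1) and form L = D - A. L is symmetric positive semidefinite, so every eigenvalue is real and nonnegative. The single zero eigenvalue shows the graph is connected. The eigenvalues sum to 10, which equals trace(L) = 2|E|. There is one zero in the spectrum, matching the 1 component.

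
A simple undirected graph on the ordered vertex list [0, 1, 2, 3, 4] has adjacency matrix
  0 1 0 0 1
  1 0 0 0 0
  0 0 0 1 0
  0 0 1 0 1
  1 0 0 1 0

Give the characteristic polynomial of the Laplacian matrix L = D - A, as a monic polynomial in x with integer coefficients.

With the vertex order [0, 1, 2, 3, 4], the degrees are [2, 1, 1, 2, 2], giving D = diag(2, 1, 1, 2, 2) and L = D - A. Computing det(xI - L) by cofactor expansion (or equivalently via sum-over-permutations) gives x^5 - 8x^4 + 21x^3 - 20x^2 + 5x. The constant term is 0 because L is singular (the all-ones vector lies in its kernel). There is one zero in the spectrum, matching the 1 component.

x^5 - 8x^4 + 21x^3 - 20x^2 + 5x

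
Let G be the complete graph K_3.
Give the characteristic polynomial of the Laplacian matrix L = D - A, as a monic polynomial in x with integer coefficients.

x^3 - 6x^2 + 9x

The graph has 3 vertices and degree multiset [2, 2, 2]; D is the diagonal matrix of degrees and L = D - A. Computing det(xI - L) by cofactor expansion (or equivalently via sum-over-permutations) gives x^3 - 6x^2 + 9x. The constant term is 0 because L is singular (the all-ones vector lies in its kernel). The eigenvalues sum to 6, which equals trace(L) = 2|E|.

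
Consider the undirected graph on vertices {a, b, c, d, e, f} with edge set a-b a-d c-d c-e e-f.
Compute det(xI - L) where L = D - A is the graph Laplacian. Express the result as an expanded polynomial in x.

x^6 - 10x^5 + 36x^4 - 56x^3 + 35x^2 - 6x

Reading degrees in the order [a, b, c, d, e, f] gives [2, 1, 2, 2, 2, 1]; set D = diag(2, 1, 2, 2, 2, 1) and form L = D - A. Computing det(xI - L) by cofactor expansion (or equivalently via sum-over-permutations) gives x^6 - 10x^5 + 36x^4 - 56x^3 + 35x^2 - 6x. The coefficient of x^5 equals -trace(L) = -10, matching the sum of degrees. The eigenvalues sum to 10, which equals trace(L) = 2|E|.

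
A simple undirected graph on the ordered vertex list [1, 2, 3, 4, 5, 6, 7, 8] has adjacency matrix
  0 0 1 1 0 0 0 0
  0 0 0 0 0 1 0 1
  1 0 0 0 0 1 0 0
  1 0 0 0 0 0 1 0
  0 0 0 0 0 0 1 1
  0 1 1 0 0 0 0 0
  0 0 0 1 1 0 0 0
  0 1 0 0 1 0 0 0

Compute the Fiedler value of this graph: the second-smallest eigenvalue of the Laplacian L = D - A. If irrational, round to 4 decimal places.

With the vertex order [1, 2, 3, 4, 5, 6, 7, 8], the degrees are [2, 2, 2, 2, 2, 2, 2, 2], giving D = diag(2, 2, 2, 2, 2, 2, 2, 2) and L = D - A. The smallest Laplacian eigenvalue is always 0. The next one, lambda_2 = 0.5858, measures how hard the graph is to disconnect: larger values mean better connectivity. By the matrix-tree theorem the graph has (1/8) * product of the nonzero eigenvalues = 8 spanning trees. The eigenvalues sum to 16, which equals trace(L) = 2|E|.

0.5858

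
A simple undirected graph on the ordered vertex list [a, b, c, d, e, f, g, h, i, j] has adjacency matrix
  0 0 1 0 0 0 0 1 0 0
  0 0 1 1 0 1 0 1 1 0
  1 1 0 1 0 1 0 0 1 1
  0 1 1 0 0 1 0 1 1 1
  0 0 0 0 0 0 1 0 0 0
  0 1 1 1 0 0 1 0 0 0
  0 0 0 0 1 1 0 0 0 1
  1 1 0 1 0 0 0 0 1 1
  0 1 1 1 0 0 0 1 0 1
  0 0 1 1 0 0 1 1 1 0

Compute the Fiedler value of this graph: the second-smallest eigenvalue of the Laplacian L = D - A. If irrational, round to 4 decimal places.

Each diagonal entry of L is the vertex degree and each off-diagonal entry is -1 where an edge is present, 0 otherwise; in the order [a, b, c, d, e, f, g, h, i, j] the diagonal is [2, 5, 6, 6, 1, 4, 3, 5, 5, 5]. The smallest Laplacian eigenvalue is always 0. The next one, lambda_2 = 0.6361, measures how hard the graph is to disconnect: larger values mean better connectivity. The eigenvalues sum to 42, which equals trace(L) = 2|E|.

0.6361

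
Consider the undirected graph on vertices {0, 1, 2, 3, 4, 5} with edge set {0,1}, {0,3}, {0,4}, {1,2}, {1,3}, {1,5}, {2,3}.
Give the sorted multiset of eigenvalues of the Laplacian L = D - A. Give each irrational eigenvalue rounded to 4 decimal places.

With the vertex order [0, 1, 2, 3, 4, 5], the degrees are [3, 4, 2, 3, 1, 1], giving D = diag(3, 4, 2, 3, 1, 1) and L = D - A. Since every row of L sums to 0, the all-ones vector is in the kernel and 0 is an eigenvalue.

[0, 0.6972, 1.1392, 2.7459, 4.3028, 5.1149]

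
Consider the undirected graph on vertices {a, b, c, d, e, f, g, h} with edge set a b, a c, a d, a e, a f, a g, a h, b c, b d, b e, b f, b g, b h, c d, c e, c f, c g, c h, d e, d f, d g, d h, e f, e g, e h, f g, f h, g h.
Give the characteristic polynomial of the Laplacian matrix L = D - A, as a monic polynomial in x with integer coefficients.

x^8 - 56x^7 + 1344x^6 - 17920x^5 + 143360x^4 - 688128x^3 + 1835008x^2 - 2097152x

Each diagonal entry of L is the vertex degree and each off-diagonal entry is -1 where an edge is present, 0 otherwise; in the order [a, b, c, d, e, f, g, h] the diagonal is [7, 7, 7, 7, 7, 7, 7, 7]. The eigenvalues of L are [0, 8, 8, 8, 8, 8, 8, 8]; the characteristic polynomial is the product of (x - lambda_i), which multiplies out to x^8 - 56x^7 + 1344x^6 - 17920x^5 + 143360x^4 - 688128x^3 + 1835008x^2 - 2097152x. The constant term is 0 because L is singular (the all-ones vector lies in its kernel). The eigenvalues sum to 56, which equals trace(L) = 2|E|.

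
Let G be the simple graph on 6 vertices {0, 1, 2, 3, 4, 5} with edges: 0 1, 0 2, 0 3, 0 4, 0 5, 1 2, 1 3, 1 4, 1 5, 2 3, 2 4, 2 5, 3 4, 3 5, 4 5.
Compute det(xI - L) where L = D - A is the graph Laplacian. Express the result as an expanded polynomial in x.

x^6 - 30x^5 + 360x^4 - 2160x^3 + 6480x^2 - 7776x

With the vertex order [0, 1, 2, 3, 4, 5], the degrees are [5, 5, 5, 5, 5, 5], giving D = diag(5, 5, 5, 5, 5, 5) and L = D - A. The eigenvalues of L are [0, 6, 6, 6, 6, 6]; the characteristic polynomial is the product of (x - lambda_i), which multiplies out to x^6 - 30x^5 + 360x^4 - 2160x^3 + 6480x^2 - 7776x. The constant term is 0 because L is singular (the all-ones vector lies in its kernel). By the matrix-tree theorem the graph has (1/6) * product of the nonzero eigenvalues = 1296 spanning trees.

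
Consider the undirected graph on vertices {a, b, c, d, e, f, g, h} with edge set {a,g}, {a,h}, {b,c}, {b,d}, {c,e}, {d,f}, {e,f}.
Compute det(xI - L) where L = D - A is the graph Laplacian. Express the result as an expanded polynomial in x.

x^8 - 14x^7 + 78x^6 - 220x^5 + 330x^4 - 250x^3 + 75x^2

Each diagonal entry of L is the vertex degree and each off-diagonal entry is -1 where an edge is present, 0 otherwise; in the order [a, b, c, d, e, f, g, h] the diagonal is [2, 2, 2, 2, 2, 2, 1, 1]. L has integer entries, so p(x) = det(xI - L) has integer coefficients. Expanding the determinant yields x^8 - 14x^7 + 78x^6 - 220x^5 + 330x^4 - 250x^3 + 75x^2. The coefficient of x^7 equals -trace(L) = -14, matching the sum of degrees. There are 2 zeros in the spectrum, matching the 2 components.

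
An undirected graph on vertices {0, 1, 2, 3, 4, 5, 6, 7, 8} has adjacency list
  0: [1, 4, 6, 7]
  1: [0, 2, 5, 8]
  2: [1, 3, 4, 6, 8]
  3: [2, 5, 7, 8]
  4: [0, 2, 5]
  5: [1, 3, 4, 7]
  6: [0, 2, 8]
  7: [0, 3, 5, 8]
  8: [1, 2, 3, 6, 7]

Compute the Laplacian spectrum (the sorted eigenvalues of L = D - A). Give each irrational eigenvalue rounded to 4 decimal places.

[0, 2.3820, 2.5858, 3.5858, 3.6972, 4.6180, 5.4142, 6.4142, 7.3028]

With the vertex order [0, 1, 2, 3, 4, 5, 6, 7, 8], the degrees are [4, 4, 5, 4, 3, 4, 3, 4, 5], giving D = diag(4, 4, 5, 4, 3, 4, 3, 4, 5) and L = D - A. Diagonalising L (or applying a numerical eigensolver to the 9x9 matrix) gives the spectrum above. The single zero eigenvalue shows the graph is connected. By the matrix-tree theorem the graph has (1/9) * product of the nonzero eigenvalues = 10626 spanning trees.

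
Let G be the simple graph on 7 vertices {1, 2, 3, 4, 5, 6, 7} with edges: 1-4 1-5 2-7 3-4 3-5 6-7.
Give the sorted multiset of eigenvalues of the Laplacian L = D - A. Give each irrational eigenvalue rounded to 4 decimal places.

[0, 0, 1, 2, 2, 3, 4]

With the vertex order [1, 2, 3, 4, 5, 6, 7], the degrees are [2, 1, 2, 2, 2, 1, 2], giving D = diag(2, 1, 2, 2, 2, 1, 2) and L = D - A. The multiplicity of 0 as a Laplacian eigenvalue equals the number of connected components. The 2 zero eigenvalues correspond to the 2 connected components. The largest eigenvalue, 4, is at most the vertex count 7.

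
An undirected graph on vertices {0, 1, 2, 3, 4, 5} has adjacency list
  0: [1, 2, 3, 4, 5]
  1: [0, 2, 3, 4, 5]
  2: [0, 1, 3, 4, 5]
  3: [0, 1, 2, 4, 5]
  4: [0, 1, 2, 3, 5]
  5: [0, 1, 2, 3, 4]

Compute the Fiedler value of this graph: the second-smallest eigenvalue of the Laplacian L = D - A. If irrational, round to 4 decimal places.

With the vertex order [0, 1, 2, 3, 4, 5], the degrees are [5, 5, 5, 5, 5, 5], giving D = diag(5, 5, 5, 5, 5, 5) and L = D - A. The sorted Laplacian eigenvalues are [0, 6, 6, 6, 6, 6]; the algebraic connectivity is the second entry, 6. There is one zero in the spectrum, matching the 1 component. The eigenvalues sum to 30, which equals trace(L) = 2|E|.

6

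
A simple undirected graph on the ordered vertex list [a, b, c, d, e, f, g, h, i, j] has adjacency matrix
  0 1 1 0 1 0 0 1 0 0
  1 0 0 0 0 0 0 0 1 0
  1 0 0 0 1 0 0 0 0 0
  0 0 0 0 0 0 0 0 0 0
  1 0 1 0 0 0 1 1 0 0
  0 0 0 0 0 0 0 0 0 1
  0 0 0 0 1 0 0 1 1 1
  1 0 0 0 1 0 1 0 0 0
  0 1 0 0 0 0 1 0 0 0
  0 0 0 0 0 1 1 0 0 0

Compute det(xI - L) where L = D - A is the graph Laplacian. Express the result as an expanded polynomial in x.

Reading degrees in the order [a, b, c, d, e, f, g, h, i, j] gives [4, 2, 2, 0, 4, 1, 4, 3, 2, 2]; set D = diag(4, 2, 2, 0, 4, 1, 4, 3, 2, 2) and form L = D - A. L has integer entries, so p(x) = det(xI - L) has integer coefficients. Expanding the determinant yields x^10 - 24x^9 + 239x^8 - 1280x^7 + 3995x^6 - 7350x^5 + 7639x^4 - 3968x^3 + 738x^2. The coefficient of x^9 equals -trace(L) = -24, matching the sum of degrees. There are 2 zeros in the spectrum, matching the 2 components.

x^10 - 24x^9 + 239x^8 - 1280x^7 + 3995x^6 - 7350x^5 + 7639x^4 - 3968x^3 + 738x^2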